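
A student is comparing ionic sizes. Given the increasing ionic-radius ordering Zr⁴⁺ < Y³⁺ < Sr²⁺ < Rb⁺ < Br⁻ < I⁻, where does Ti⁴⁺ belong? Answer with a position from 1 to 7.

First list Z and electron count for each: Ti⁴⁺ (Z=22, 18 e⁻), Zr⁴⁺ (Z=40, 36 e⁻), Y³⁺ (Z=39, 36 e⁻), Sr²⁺ (Z=38, 36 e⁻), Rb⁺ (Z=37, 36 e⁻), Br⁻ (Z=35, 36 e⁻), I⁻ (Z=53, 54 e⁻). Ti⁴⁺ < Zr⁴⁺ (same group, 1 shell fewer); Zr⁴⁺ < Y³⁺ (both 36 e⁻, Z=40>39); Y³⁺ < Sr²⁺ (both 36 e⁻, Z=39>38); Sr²⁺ < Rb⁺ (isoelectronic, higher Z=38 is smaller); Rb⁺ < Br⁻ (isoelectronic, higher Z=37 is smaller); Br⁻ < I⁻ (same group, 1 shell fewer).
Merged order: Ti⁴⁺ < Zr⁴⁺ < Y³⁺ < Sr²⁺ < Rb⁺ < Br⁻ < I⁻ — Ti⁴⁺ is number 1.

1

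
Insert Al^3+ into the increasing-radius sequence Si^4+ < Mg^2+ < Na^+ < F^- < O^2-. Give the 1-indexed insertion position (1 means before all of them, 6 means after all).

These species are isoelectronic with 10 electrons. The only difference is the number of protons: Si^4+ (Z=14), Al^3+ (Z=13), Mg^2+ (Z=12), Na^+ (Z=11), F^- (Z=9), O^2- (Z=8). The strongest nuclear pull (Si^4+) gives the smallest ion.
The complete sequence is Si^4+ < Al^3+ < Mg^2+ < Na^+ < F^- < O^2-. Al^3+ sits at position 2.

2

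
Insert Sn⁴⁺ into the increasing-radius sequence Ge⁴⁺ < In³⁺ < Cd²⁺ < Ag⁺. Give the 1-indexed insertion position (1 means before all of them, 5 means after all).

2

Electron counts and nuclear charges: Ge⁴⁺: 28 e⁻, Z=32, Sn⁴⁺: 46 e⁻, Z=50, In³⁺: 46 e⁻, Z=49, Cd²⁺: 46 e⁻, Z=48, Ag⁺: 46 e⁻, Z=47. Ge⁴⁺ < Sn⁴⁺ (same group, 1 shell fewer); Sn⁴⁺ < In³⁺ (isoelectronic, higher Z=50 is smaller); In³⁺ < Cd²⁺ (both 46 e⁻, Z=49>48); Cd²⁺ < Ag⁺ (both 46 e⁻, Z=48>47).
Merged order: Ge⁴⁺ < Sn⁴⁺ < In³⁺ < Cd²⁺ < Ag⁺ — Sn⁴⁺ is number 2.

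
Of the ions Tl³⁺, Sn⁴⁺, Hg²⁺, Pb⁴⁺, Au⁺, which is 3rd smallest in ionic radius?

Tl³⁺

Sn⁴⁺ (Z=50, 46 e⁻), Pb⁴⁺ (Z=82, 78 e⁻), Tl³⁺ (Z=81, 78 e⁻), Hg²⁺ (Z=80, 78 e⁻), Au⁺ (Z=79, 78 e⁻). Sn⁴⁺ < Pb⁴⁺ (same group, 1 shell fewer); Pb⁴⁺ < Tl³⁺ (isoelectronic, higher Z=82 is smaller); Tl³⁺ < Hg²⁺ (isoelectronic, higher Z=81 is smaller); Hg²⁺ < Au⁺ (both 78 e⁻, Z=80>79).
Ordering: Sn⁴⁺ < Pb⁴⁺ < Tl³⁺ < Hg²⁺ < Au⁺. The 3rd smallest is Tl³⁺.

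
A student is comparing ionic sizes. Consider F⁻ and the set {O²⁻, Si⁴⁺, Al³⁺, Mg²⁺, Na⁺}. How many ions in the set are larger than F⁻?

1

Isoelectronic series (10 e⁻ each). Size is set by nuclear charge: more protons means a smaller ion. Si⁴⁺ (Z=14), Al³⁺ (Z=13), Mg²⁺ (Z=12), Na⁺ (Z=11), F⁻ (Z=9), O²⁻ (Z=8).
Relative to F⁻, the ions that are larger are O²⁻. So 1 is larger.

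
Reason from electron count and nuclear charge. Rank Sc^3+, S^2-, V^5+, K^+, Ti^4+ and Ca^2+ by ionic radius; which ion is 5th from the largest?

These species are isoelectronic with 18 electrons. The only difference is the number of protons: V^5+ (Z=23), Ti^4+ (Z=22), Sc^3+ (Z=21), Ca^2+ (Z=20), K^+ (Z=19), S^2- (Z=16). The strongest nuclear pull (V^5+) gives the smallest ion.
That gives V^5+ < Ti^4+ < Sc^3+ < Ca^2+ < K^+ < S^2-. From the largest end, number 5 is Ti^4+.

Ti^4+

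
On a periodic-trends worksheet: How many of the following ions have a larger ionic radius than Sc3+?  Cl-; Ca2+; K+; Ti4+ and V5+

All of these have 18 electrons (isoelectronic). With the same electron cloud, the ion with the most protons pulls it in tightest. Nuclear charges: V5+ (Z=23), Ti4+ (Z=22), Sc3+ (Z=21), Ca2+ (Z=20), K+ (Z=19), Cl- (Z=17). Highest Z is smallest.
Ordering all of them (including Sc3+) by radius gives V5+ < Ti4+ < Sc3+ < Ca2+ < K+ < Cl-. That's 3.

3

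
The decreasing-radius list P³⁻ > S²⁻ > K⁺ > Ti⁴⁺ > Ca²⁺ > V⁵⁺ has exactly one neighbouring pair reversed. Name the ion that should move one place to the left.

Ca²⁺

Compare adjacent ions: Ti⁴⁺ and Ca²⁺ share 18 electrons; the higher nuclear charge on Ti (Z=22) contracts it more, so Ti⁴⁺ < Ca²⁺ — yet in this decreasing list Ti⁴⁺ sits before Ca²⁺. Nothing else is reversed, so Ca²⁺ should move one place to the left.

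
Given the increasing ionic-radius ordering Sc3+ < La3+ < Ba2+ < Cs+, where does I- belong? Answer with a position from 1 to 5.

5

Work out protons and electrons: Sc3+: 18 e⁻, Z=21, La3+: 54 e⁻, Z=57, Ba2+: 54 e⁻, Z=56, Cs+: 54 e⁻, Z=55, I-: 54 e⁻, Z=53. Sc3+ < La3+ (same group, 2 shells fewer); La3+ < Ba2+ (both 54 e⁻, Z=57>56); Ba2+ < Cs+ (isoelectronic, higher Z=56 is smaller); Cs+ < I- (both 54 e⁻, Z=55>53).
With I- included the full order is Sc3+ < La3+ < Ba2+ < Cs+ < I-, so it takes position 5.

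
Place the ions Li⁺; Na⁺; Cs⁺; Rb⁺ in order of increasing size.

Li⁺ < Na⁺ < Rb⁺ < Cs⁺

These ions sit in one column with identical charge. Each step down the periodic table adds a principal shell, increasing the radius.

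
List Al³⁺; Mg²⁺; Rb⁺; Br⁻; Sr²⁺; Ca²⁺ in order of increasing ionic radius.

Al³⁺ < Mg²⁺ < Ca²⁺ < Sr²⁺ < Rb⁺ < Br⁻

Al³⁺: 10 e⁻, Z=13, Mg²⁺: 10 e⁻, Z=12, Ca²⁺: 18 e⁻, Z=20, Sr²⁺: 36 e⁻, Z=38, Rb⁺: 36 e⁻, Z=37, Br⁻: 36 e⁻, Z=35. Al³⁺ < Mg²⁺ (both 10 e⁻, Z=13>12); Mg²⁺ < Ca²⁺ (same group, period 3 vs 4); Ca²⁺ < Sr²⁺ (same group, 1 shell fewer); Sr²⁺ < Rb⁺ (both 36 e⁻, Z=38>37); Rb⁺ < Br⁻ (both 36 e⁻, Z=37>35).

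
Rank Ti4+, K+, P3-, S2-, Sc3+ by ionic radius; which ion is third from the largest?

K+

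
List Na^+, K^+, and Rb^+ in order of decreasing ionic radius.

Rb^+ > K^+ > Na^+

All are in the same group with charge +1. Radius grows down the group as n (the outermost shell) increases.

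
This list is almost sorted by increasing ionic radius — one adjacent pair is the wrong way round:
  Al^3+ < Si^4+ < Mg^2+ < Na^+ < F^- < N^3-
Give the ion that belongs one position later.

Al^3+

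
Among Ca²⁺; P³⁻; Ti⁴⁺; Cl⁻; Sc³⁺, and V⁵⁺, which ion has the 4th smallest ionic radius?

These species are isoelectronic with 18 electrons. The only difference is the number of protons: V⁵⁺ (Z=23), Ti⁴⁺ (Z=22), Sc³⁺ (Z=21), Ca²⁺ (Z=20), Cl⁻ (Z=17), P³⁻ (Z=15). The strongest nuclear pull (V⁵⁺) gives the smallest ion.
That gives V⁵⁺ < Ti⁴⁺ < Sc³⁺ < Ca²⁺ < Cl⁻ < P³⁻. From the smallest end, number 4 is Ca²⁺.

Ca²⁺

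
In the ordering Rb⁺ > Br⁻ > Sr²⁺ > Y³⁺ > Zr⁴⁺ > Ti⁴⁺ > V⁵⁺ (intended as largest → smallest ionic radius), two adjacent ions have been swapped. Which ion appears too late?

The pair Rb⁺, Br⁻ is the wrong way round — Rb⁺ and Br⁻ share 36 electrons; the higher nuclear charge on Rb (Z=37) contracts it more, so Rb⁺ < Br⁻. All other adjacent pairs agree with periodic trends, so Br⁻ is the misplaced ion.

Br⁻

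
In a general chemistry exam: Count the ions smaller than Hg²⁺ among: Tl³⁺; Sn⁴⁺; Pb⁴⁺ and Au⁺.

3

First list Z and electron count for each: Sn⁴⁺: 46 e⁻, Z=50, Pb⁴⁺: 78 e⁻, Z=82, Tl³⁺: 78 e⁻, Z=81, Hg²⁺: 78 e⁻, Z=80, Au⁺: 78 e⁻, Z=79. Sn⁴⁺ < Pb⁴⁺ (same group, 1 shell fewer); Pb⁴⁺ < Tl³⁺ (both 78 e⁻, Z=82>81); Tl³⁺ < Hg²⁺ (isoelectronic, higher Z=81 is smaller); Hg²⁺ < Au⁺ (isoelectronic, higher Z=80 is smaller).
Overall: Sn⁴⁺ < Pb⁴⁺ < Tl³⁺ < Hg²⁺ < Au⁺. Hg²⁺ has 3 below it and 1 above. That's 3.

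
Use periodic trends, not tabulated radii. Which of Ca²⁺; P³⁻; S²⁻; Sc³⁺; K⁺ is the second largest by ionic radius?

These species are isoelectronic with 18 electrons. The only difference is the number of protons: Sc³⁺ (Z=21), Ca²⁺ (Z=20), K⁺ (Z=19), S²⁻ (Z=16), P³⁻ (Z=15). The strongest nuclear pull (Sc³⁺) gives the smallest ion.
That gives Sc³⁺ < Ca²⁺ < K⁺ < S²⁻ < P³⁻. From the largest end, number 2 is S²⁻.

S²⁻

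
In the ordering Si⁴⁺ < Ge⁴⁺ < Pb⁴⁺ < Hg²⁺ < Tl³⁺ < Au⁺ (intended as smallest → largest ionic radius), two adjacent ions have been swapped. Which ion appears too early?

Compare adjacent ions: they are isoelectronic (78 e⁻) and Tl has more protons than Hg (81 vs 80), making Tl³⁺ smaller — yet in this increasing list Hg²⁺ sits before Tl³⁺. Nothing else is reversed, so Hg²⁺ should move one place to the right.

Hg²⁺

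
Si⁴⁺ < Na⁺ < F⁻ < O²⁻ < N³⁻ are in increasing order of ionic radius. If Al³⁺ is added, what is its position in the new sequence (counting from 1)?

2

Isoelectronic series (10 e⁻ each). Size is set by nuclear charge: more protons means a smaller ion. Si⁴⁺ (Z=14), Al³⁺ (Z=13), Na⁺ (Z=11), F⁻ (Z=9), O²⁻ (Z=8), N³⁻ (Z=7).
Merged order: Si⁴⁺ < Al³⁺ < Na⁺ < F⁻ < O²⁻ < N³⁻ — Al³⁺ is number 2.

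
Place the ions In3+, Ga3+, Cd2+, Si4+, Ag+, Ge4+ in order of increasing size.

Si4+ < Ge4+ < Ga3+ < In3+ < Cd2+ < Ag+

Si4+ has 10 e⁻ (Z=14), Ge4+ has 28 e⁻ (Z=32), Ga3+ has 28 e⁻ (Z=31), In3+ has 46 e⁻ (Z=49), Cd2+ has 46 e⁻ (Z=48), Ag+ has 46 e⁻ (Z=47). Si4+ < Ge4+ (same group, 1 shell fewer); Ge4+ < Ga3+ (isoelectronic, higher Z=32 is smaller); Ga3+ < In3+ (same group, 1 shell fewer); In3+ < Cd2+ (both 46 e⁻, Z=49>48); Cd2+ < Ag+ (both 46 e⁻, Z=48>47).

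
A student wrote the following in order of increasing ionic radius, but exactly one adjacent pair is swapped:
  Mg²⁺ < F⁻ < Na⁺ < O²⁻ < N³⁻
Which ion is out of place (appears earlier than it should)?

F⁻

Scanning neighbour by neighbour, only F⁻/Na⁺ violates a trend: Na⁺ and F⁻ share 10 electrons; the higher nuclear charge on Na (Z=11) contracts it more, so Na⁺ < F⁻. That makes F⁻ the one sitting a position early relative to where it belongs.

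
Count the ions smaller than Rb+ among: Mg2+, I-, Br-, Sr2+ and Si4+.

Si4+ has 10 e⁻ (Z=14), Mg2+ has 10 e⁻ (Z=12), Sr2+ has 36 e⁻ (Z=38), Rb+ has 36 e⁻ (Z=37), Br- has 36 e⁻ (Z=35), I- has 54 e⁻ (Z=53). Si4+ < Mg2+ (isoelectronic, higher Z=14 is smaller); Mg2+ < Sr2+ (same group, 2 shells fewer); Sr2+ < Rb+ (both 36 e⁻, Z=38>37); Rb+ < Br- (isoelectronic, higher Z=37 is smaller); Br- < I- (same group, period 4 vs 5).
Relative to Rb+, the ions that are smaller are Si4+, Mg2+, Sr2+. So 3 are smaller.

3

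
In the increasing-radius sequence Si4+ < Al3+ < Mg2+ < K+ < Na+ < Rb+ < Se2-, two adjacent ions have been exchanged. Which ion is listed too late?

The pair K+, Na+ is the wrong way round — both in group 1 with the same charge; Na+ (period 3) has the smaller radius. All other adjacent pairs agree with periodic trends, so Na+ is the misplaced ion.

Na+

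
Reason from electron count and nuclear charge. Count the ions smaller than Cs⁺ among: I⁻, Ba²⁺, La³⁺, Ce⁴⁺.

These species are isoelectronic with 54 electrons. The only difference is the number of protons: Ce⁴⁺ (Z=58), La³⁺ (Z=57), Ba²⁺ (Z=56), Cs⁺ (Z=55), I⁻ (Z=53). The strongest nuclear pull (Ce⁴⁺) gives the smallest ion.
Ordering all of them (including Cs⁺) by radius gives Ce⁴⁺ < La³⁺ < Ba²⁺ < Cs⁺ < I⁻. Count: 3.

3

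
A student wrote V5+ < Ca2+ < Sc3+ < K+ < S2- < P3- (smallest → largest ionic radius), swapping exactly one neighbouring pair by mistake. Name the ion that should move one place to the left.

Sc3+

Compare adjacent ions: Sc3+ and Ca2+ share 18 electrons; the higher nuclear charge on Sc (Z=21) contracts it more, so Sc3+ < Ca2+ — yet in this increasing list Ca2+ sits before Sc3+. Nothing else is reversed, so Sc3+ should move one place to the left.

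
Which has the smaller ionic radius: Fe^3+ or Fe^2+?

Fe^3+

These are all Fe ions. Removing more electrons (higher positive charge) pulls the remaining electrons in closer, so Fe^3+ is smallest and Fe^2+ is largest.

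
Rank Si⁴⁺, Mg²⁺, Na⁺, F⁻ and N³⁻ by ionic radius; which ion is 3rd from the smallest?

Na⁺

Each ion has 10 electrons. The ranking follows nuclear charge in reverse — greater Z gives a smaller radius. Si⁴⁺ (Z=14), Mg²⁺ (Z=12), Na⁺ (Z=11), F⁻ (Z=9), N³⁻ (Z=7).
So the order is Si⁴⁺ < Mg²⁺ < Na⁺ < F⁻ < N³⁻; the 3rd-smallest ion is Na⁺.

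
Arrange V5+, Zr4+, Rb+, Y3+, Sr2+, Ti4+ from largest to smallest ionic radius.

Tabulating Z and e⁻: V5+ (Z=23, 18 e⁻), Ti4+ (Z=22, 18 e⁻), Zr4+ (Z=40, 36 e⁻), Y3+ (Z=39, 36 e⁻), Sr2+ (Z=38, 36 e⁻), Rb+ (Z=37, 36 e⁻). V5+ < Ti4+ (isoelectronic, higher Z=23 is smaller); Ti4+ < Zr4+ (same group, period 4 vs 5); Zr4+ < Y3+ (both 36 e⁻, Z=40>39); Y3+ < Sr2+ (both 36 e⁻, Z=39>38); Sr2+ < Rb+ (both 36 e⁻, Z=38>37).

Rb+ > Sr2+ > Y3+ > Zr4+ > Ti4+ > V5+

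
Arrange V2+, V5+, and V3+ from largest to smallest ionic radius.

V2+ > V3+ > V5+

Same element, different charge: the more highly charged cation has fewer electrons and a greater effective nuclear charge per electron, making V5+ the smallest.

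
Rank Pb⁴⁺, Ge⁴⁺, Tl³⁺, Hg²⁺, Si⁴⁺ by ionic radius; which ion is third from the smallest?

Pb⁴⁺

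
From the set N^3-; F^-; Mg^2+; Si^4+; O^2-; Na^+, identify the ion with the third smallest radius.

Each ion has 10 electrons. The ranking follows nuclear charge in reverse — greater Z gives a smaller radius. Si^4+ (Z=14), Mg^2+ (Z=12), Na^+ (Z=11), F^- (Z=9), O^2- (Z=8), N^3- (Z=7).
That gives Si^4+ < Mg^2+ < Na^+ < F^- < O^2- < N^3-. From the smallest end, number 3 is Na^+.

Na^+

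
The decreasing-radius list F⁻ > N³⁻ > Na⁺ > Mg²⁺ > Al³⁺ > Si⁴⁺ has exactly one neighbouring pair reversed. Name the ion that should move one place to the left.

N³⁻

Scanning neighbour by neighbour, only F⁻/N³⁻ violates a trend: they are isoelectronic (10 e⁻) and F has more protons than N (9 vs 7), making F⁻ smaller. That makes N³⁻ the one sitting a position late relative to where it belongs.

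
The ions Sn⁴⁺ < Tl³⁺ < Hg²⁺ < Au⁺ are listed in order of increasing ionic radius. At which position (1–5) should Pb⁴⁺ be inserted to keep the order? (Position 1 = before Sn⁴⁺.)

2

Tabulating Z and e⁻: Sn⁴⁺: 46 e⁻, Z=50, Pb⁴⁺: 78 e⁻, Z=82, Tl³⁺: 78 e⁻, Z=81, Hg²⁺: 78 e⁻, Z=80, Au⁺: 78 e⁻, Z=79. Sn⁴⁺ < Pb⁴⁺ (same group, 1 shell fewer); Pb⁴⁺ < Tl³⁺ (isoelectronic, higher Z=82 is smaller); Tl³⁺ < Hg²⁺ (isoelectronic, higher Z=81 is smaller); Hg²⁺ < Au⁺ (both 78 e⁻, Z=80>79).
Putting Pb⁴⁺ in gives Sn⁴⁺ < Pb⁴⁺ < Tl³⁺ < Hg²⁺ < Au⁺; it lands at slot 2.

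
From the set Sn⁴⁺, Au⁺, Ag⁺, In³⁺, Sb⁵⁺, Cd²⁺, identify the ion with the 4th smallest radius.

Cd²⁺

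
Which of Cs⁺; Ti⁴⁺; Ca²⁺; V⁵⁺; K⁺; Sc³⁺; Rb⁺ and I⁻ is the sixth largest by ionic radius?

Sc³⁺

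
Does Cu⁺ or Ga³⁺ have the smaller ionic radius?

Ga³⁺

Each ion has 28 electrons. The ranking follows nuclear charge in reverse — greater Z gives a smaller radius. Ga³⁺ (Z=31), Cu⁺ (Z=29).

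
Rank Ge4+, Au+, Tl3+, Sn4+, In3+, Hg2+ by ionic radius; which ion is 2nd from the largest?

Hg2+

Tabulating Z and e⁻: Ge4+ (Z=32, 28 e⁻), Sn4+ (Z=50, 46 e⁻), In3+ (Z=49, 46 e⁻), Tl3+ (Z=81, 78 e⁻), Hg2+ (Z=80, 78 e⁻), Au+ (Z=79, 78 e⁻). Ge4+ < Sn4+ (same group, period 4 vs 5); Sn4+ < In3+ (both 46 e⁻, Z=50>49); In3+ < Tl3+ (same group, period 5 vs 6); Tl3+ < Hg2+ (isoelectronic, higher Z=81 is smaller); Hg2+ < Au+ (isoelectronic, higher Z=80 is smaller).
That gives Ge4+ < Sn4+ < In3+ < Tl3+ < Hg2+ < Au+. From the largest end, number 2 is Hg2+.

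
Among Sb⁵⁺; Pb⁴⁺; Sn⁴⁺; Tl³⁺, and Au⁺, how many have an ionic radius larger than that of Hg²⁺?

First list Z and electron count for each: Sb⁵⁺ (Z=51, 46 e⁻), Sn⁴⁺ (Z=50, 46 e⁻), Pb⁴⁺ (Z=82, 78 e⁻), Tl³⁺ (Z=81, 78 e⁻), Hg²⁺ (Z=80, 78 e⁻), Au⁺ (Z=79, 78 e⁻). Sb⁵⁺ < Sn⁴⁺ (both 46 e⁻, Z=51>50); Sn⁴⁺ < Pb⁴⁺ (same group, 1 shell fewer); Pb⁴⁺ < Tl³⁺ (both 78 e⁻, Z=82>81); Tl³⁺ < Hg²⁺ (both 78 e⁻, Z=81>80); Hg²⁺ < Au⁺ (isoelectronic, higher Z=80 is smaller).
Placing each against Hg²⁺: smaller — Sb⁵⁺, Sn⁴⁺, Pb⁴⁺, Tl³⁺; larger — Au⁺. So 1 is larger.

1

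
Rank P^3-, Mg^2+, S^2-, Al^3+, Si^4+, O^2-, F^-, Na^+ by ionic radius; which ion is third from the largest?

O^2-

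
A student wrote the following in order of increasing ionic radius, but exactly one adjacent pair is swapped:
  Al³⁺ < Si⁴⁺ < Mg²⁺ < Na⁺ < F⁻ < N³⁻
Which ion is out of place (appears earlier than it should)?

The pair Al³⁺, Si⁴⁺ is the wrong way round — both have 10 electrons but Z(Si)=14 > Z(Al)=13, so Si⁴⁺ should be the smaller of the two. All other adjacent pairs agree with periodic trends, so Al³⁺ is the misplaced ion.

Al³⁺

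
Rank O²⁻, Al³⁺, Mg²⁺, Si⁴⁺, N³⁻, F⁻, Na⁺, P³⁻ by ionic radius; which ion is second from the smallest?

Electron counts and nuclear charges: Si⁴⁺: 10 e⁻, Z=14, Al³⁺: 10 e⁻, Z=13, Mg²⁺: 10 e⁻, Z=12, Na⁺: 10 e⁻, Z=11, F⁻: 10 e⁻, Z=9, O²⁻: 10 e⁻, Z=8, N³⁻: 10 e⁻, Z=7, P³⁻: 18 e⁻, Z=15. Si⁴⁺ < Al³⁺ (isoelectronic, higher Z=14 is smaller); Al³⁺ < Mg²⁺ (both 10 e⁻, Z=13>12); Mg²⁺ < Na⁺ (isoelectronic, higher Z=12 is smaller); Na⁺ < F⁻ (both 10 e⁻, Z=11>9); F⁻ < O²⁻ (both 10 e⁻, Z=9>8); O²⁻ < N³⁻ (both 10 e⁻, Z=8>7); N³⁻ < P³⁻ (same group, 1 shell fewer).
So the order is Si⁴⁺ < Al³⁺ < Mg²⁺ < Na⁺ < F⁻ < O²⁻ < N³⁻ < P³⁻; the 2nd-smallest ion is Al³⁺.

Al³⁺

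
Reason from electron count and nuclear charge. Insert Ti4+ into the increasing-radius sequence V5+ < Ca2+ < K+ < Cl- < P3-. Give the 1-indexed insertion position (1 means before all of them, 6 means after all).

Isoelectronic series (18 e⁻ each). Size is set by nuclear charge: more protons means a smaller ion. V5+ (Z=23), Ti4+ (Z=22), Ca2+ (Z=20), K+ (Z=19), Cl- (Z=17), P3- (Z=15).
Putting Ti4+ in gives V5+ < Ti4+ < Ca2+ < K+ < Cl- < P3-; it lands at slot 2.

2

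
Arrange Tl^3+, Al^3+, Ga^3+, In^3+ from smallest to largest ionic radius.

Al^3+ < Ga^3+ < In^3+ < Tl^3+

All are in the same group with charge +3. Radius grows down the group as n (the outermost shell) increases.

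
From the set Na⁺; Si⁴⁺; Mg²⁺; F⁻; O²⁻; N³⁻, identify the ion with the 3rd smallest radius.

Na⁺

Each ion has 10 electrons. The ranking follows nuclear charge in reverse — greater Z gives a smaller radius. Si⁴⁺ (Z=14), Mg²⁺ (Z=12), Na⁺ (Z=11), F⁻ (Z=9), O²⁻ (Z=8), N³⁻ (Z=7).
Ordering: Si⁴⁺ < Mg²⁺ < Na⁺ < F⁻ < O²⁻ < N³⁻. The 3rd smallest is Na⁺.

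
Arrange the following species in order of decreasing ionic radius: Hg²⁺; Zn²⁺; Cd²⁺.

Hg²⁺ > Cd²⁺ > Zn²⁺

These ions sit in one column with identical charge. Each step down the periodic table adds a principal shell, increasing the radius.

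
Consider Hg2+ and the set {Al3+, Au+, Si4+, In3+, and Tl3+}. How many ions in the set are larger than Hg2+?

1

First list Z and electron count for each: Si4+ (Z=14, 10 e⁻), Al3+ (Z=13, 10 e⁻), In3+ (Z=49, 46 e⁻), Tl3+ (Z=81, 78 e⁻), Hg2+ (Z=80, 78 e⁻), Au+ (Z=79, 78 e⁻). Si4+ < Al3+ (both 10 e⁻, Z=14>13); Al3+ < In3+ (same group, 2 shells fewer); In3+ < Tl3+ (same group, 1 shell fewer); Tl3+ < Hg2+ (isoelectronic, higher Z=81 is smaller); Hg2+ < Au+ (isoelectronic, higher Z=80 is smaller).
Placing each against Hg2+: smaller — Si4+, Al3+, In3+, Tl3+; larger — Au+. Count: 1.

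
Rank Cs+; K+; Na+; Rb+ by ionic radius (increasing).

Na+ < K+ < Rb+ < Cs+

These ions sit in one column with identical charge. Each step down the periodic table adds a principal shell, increasing the radius.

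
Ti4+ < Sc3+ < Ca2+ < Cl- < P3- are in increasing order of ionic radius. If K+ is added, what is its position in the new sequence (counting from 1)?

4

Isoelectronic series (18 e⁻ each). Size is set by nuclear charge: more protons means a smaller ion. Ti4+ (Z=22), Sc3+ (Z=21), Ca2+ (Z=20), K+ (Z=19), Cl- (Z=17), P3- (Z=15).
The complete sequence is Ti4+ < Sc3+ < Ca2+ < K+ < Cl- < P3-. K+ sits at position 4.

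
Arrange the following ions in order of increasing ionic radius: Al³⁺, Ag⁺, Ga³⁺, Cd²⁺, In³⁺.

Al³⁺ (Z=13, 10 e⁻), Ga³⁺ (Z=31, 28 e⁻), In³⁺ (Z=49, 46 e⁻), Cd²⁺ (Z=48, 46 e⁻), Ag⁺ (Z=47, 46 e⁻). Al³⁺ < Ga³⁺ (same group, period 3 vs 4); Ga³⁺ < In³⁺ (same group, 1 shell fewer); In³⁺ < Cd²⁺ (isoelectronic, higher Z=49 is smaller); Cd²⁺ < Ag⁺ (both 46 e⁻, Z=48>47).

Al³⁺ < Ga³⁺ < In³⁺ < Cd²⁺ < Ag⁺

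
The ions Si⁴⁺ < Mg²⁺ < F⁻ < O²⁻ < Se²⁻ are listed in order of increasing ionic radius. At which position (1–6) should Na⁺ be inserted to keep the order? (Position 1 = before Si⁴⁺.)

3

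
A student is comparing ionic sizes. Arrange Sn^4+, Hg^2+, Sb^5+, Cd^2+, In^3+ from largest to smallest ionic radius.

Tabulating Z and e⁻: Sb^5+ has 46 e⁻ (Z=51), Sn^4+ has 46 e⁻ (Z=50), In^3+ has 46 e⁻ (Z=49), Cd^2+ has 46 e⁻ (Z=48), Hg^2+ has 78 e⁻ (Z=80). Sb^5+ < Sn^4+ (both 46 e⁻, Z=51>50); Sn^4+ < In^3+ (both 46 e⁻, Z=50>49); In^3+ < Cd^2+ (both 46 e⁻, Z=49>48); Cd^2+ < Hg^2+ (same group, period 5 vs 6).

Hg^2+ > Cd^2+ > In^3+ > Sn^4+ > Sb^5+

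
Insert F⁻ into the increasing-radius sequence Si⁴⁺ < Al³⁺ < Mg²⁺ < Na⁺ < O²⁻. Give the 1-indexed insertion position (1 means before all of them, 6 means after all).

These species are isoelectronic with 10 electrons. The only difference is the number of protons: Si⁴⁺ (Z=14), Al³⁺ (Z=13), Mg²⁺ (Z=12), Na⁺ (Z=11), F⁻ (Z=9), O²⁻ (Z=8). The strongest nuclear pull (Si⁴⁺) gives the smallest ion.
With F⁻ included the full order is Si⁴⁺ < Al³⁺ < Mg²⁺ < Na⁺ < F⁻ < O²⁻, so it takes position 5.

5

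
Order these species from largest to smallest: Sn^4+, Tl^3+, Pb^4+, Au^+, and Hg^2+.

Au^+ > Hg^2+ > Tl^3+ > Pb^4+ > Sn^4+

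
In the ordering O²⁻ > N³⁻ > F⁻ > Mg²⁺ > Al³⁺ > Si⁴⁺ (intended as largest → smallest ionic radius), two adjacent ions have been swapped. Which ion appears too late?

The pair O²⁻, N³⁻ is the wrong way round — they are isoelectronic (10 e⁻) and O has more protons than N (8 vs 7), making O²⁻ smaller. All other adjacent pairs agree with periodic trends, so N³⁻ is the misplaced ion.

N³⁻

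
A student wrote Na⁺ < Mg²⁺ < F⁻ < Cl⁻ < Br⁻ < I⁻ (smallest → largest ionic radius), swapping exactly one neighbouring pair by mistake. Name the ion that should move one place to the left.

The pair Na⁺, Mg²⁺ is the wrong way round — Mg²⁺ and Na⁺ share 10 electrons; the higher nuclear charge on Mg (Z=12) contracts it more, so Mg²⁺ < Na⁺. All other adjacent pairs agree with periodic trends, so Mg²⁺ is the misplaced ion.

Mg²⁺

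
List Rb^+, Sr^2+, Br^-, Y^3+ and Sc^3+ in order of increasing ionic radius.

Sc^3+ has 18 e⁻ (Z=21), Y^3+ has 36 e⁻ (Z=39), Sr^2+ has 36 e⁻ (Z=38), Rb^+ has 36 e⁻ (Z=37), Br^- has 36 e⁻ (Z=35). Sc^3+ < Y^3+ (same group, 1 shell fewer); Y^3+ < Sr^2+ (both 36 e⁻, Z=39>38); Sr^2+ < Rb^+ (isoelectronic, higher Z=38 is smaller); Rb^+ < Br^- (both 36 e⁻, Z=37>35).

Sc^3+ < Y^3+ < Sr^2+ < Rb^+ < Br^-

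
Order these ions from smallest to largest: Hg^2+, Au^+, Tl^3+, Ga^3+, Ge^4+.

Ge^4+ < Ga^3+ < Tl^3+ < Hg^2+ < Au^+

First list Z and electron count for each: Ge^4+: 28 e⁻, Z=32, Ga^3+: 28 e⁻, Z=31, Tl^3+: 78 e⁻, Z=81, Hg^2+: 78 e⁻, Z=80, Au^+: 78 e⁻, Z=79. Ge^4+ < Ga^3+ (both 28 e⁻, Z=32>31); Ga^3+ < Tl^3+ (same group, period 4 vs 6); Tl^3+ < Hg^2+ (isoelectronic, higher Z=81 is smaller); Hg^2+ < Au^+ (isoelectronic, higher Z=80 is smaller).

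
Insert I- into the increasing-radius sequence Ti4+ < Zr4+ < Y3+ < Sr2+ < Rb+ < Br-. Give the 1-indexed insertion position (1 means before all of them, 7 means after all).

Electron counts and nuclear charges: Ti4+: 18 e⁻, Z=22, Zr4+: 36 e⁻, Z=40, Y3+: 36 e⁻, Z=39, Sr2+: 36 e⁻, Z=38, Rb+: 36 e⁻, Z=37, Br-: 36 e⁻, Z=35, I-: 54 e⁻, Z=53. Ti4+ < Zr4+ (same group, period 4 vs 5); Zr4+ < Y3+ (both 36 e⁻, Z=40>39); Y3+ < Sr2+ (both 36 e⁻, Z=39>38); Sr2+ < Rb+ (isoelectronic, higher Z=38 is smaller); Rb+ < Br- (isoelectronic, higher Z=37 is smaller); Br- < I- (same group, 1 shell fewer).
Putting I- in gives Ti4+ < Zr4+ < Y3+ < Sr2+ < Rb+ < Br- < I-; it lands at slot 7.

7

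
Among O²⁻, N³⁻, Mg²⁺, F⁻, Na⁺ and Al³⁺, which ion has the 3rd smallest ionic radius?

These species are isoelectronic with 10 electrons. The only difference is the number of protons: Al³⁺ (Z=13), Mg²⁺ (Z=12), Na⁺ (Z=11), F⁻ (Z=9), O²⁻ (Z=8), N³⁻ (Z=7). The strongest nuclear pull (Al³⁺) gives the smallest ion.
That gives Al³⁺ < Mg²⁺ < Na⁺ < F⁻ < O²⁻ < N³⁻. From the smallest end, number 3 is Na⁺.

Na⁺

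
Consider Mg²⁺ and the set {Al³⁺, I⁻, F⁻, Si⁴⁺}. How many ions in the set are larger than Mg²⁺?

Si⁴⁺ (Z=14, 10 e⁻), Al³⁺ (Z=13, 10 e⁻), Mg²⁺ (Z=12, 10 e⁻), F⁻ (Z=9, 10 e⁻), I⁻ (Z=53, 54 e⁻). Si⁴⁺ < Al³⁺ (isoelectronic, higher Z=14 is smaller); Al³⁺ < Mg²⁺ (both 10 e⁻, Z=13>12); Mg²⁺ < F⁻ (both 10 e⁻, Z=12>9); F⁻ < I⁻ (same group, 3 shells fewer).
Ordering all of them (including Mg²⁺) by radius gives Si⁴⁺ < Al³⁺ < Mg²⁺ < F⁻ < I⁻. Count: 2.

2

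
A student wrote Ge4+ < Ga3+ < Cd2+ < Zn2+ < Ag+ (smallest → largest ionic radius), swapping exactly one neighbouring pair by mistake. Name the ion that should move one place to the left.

Zn2+

Compare adjacent ions: Zn2+ and Cd2+ are in one column with the same charge; the lighter period-4 ion has one fewer shell and is smaller — yet in this increasing list Cd2+ sits before Zn2+. Nothing else is reversed, so Zn2+ should move one place to the left.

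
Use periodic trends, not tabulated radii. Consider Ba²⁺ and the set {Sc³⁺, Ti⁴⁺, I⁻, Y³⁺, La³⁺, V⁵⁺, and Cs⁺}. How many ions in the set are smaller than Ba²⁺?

Electron counts and nuclear charges: V⁵⁺ has 18 e⁻ (Z=23), Ti⁴⁺ has 18 e⁻ (Z=22), Sc³⁺ has 18 e⁻ (Z=21), Y³⁺ has 36 e⁻ (Z=39), La³⁺ has 54 e⁻ (Z=57), Ba²⁺ has 54 e⁻ (Z=56), Cs⁺ has 54 e⁻ (Z=55), I⁻ has 54 e⁻ (Z=53). V⁵⁺ < Ti⁴⁺ (isoelectronic, higher Z=23 is smaller); Ti⁴⁺ < Sc³⁺ (isoelectronic, higher Z=22 is smaller); Sc³⁺ < Y³⁺ (same group, period 4 vs 5); Y³⁺ < La³⁺ (same group, period 5 vs 6); La³⁺ < Ba²⁺ (both 54 e⁻, Z=57>56); Ba²⁺ < Cs⁺ (isoelectronic, higher Z=56 is smaller); Cs⁺ < I⁻ (isoelectronic, higher Z=55 is smaller).
Relative to Ba²⁺, the ions that are smaller are V⁵⁺, Ti⁴⁺, Sc³⁺, Y³⁺, La³⁺. So 5 are smaller.

5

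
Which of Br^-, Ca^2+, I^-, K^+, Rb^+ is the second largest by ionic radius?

Br^-

Ca^2+ (Z=20, 18 e⁻), K^+ (Z=19, 18 e⁻), Rb^+ (Z=37, 36 e⁻), Br^- (Z=35, 36 e⁻), I^- (Z=53, 54 e⁻). Ca^2+ < K^+ (both 18 e⁻, Z=20>19); K^+ < Rb^+ (same group, period 4 vs 5); Rb^+ < Br^- (isoelectronic, higher Z=37 is smaller); Br^- < I^- (same group, 1 shell fewer).
Ordering: Ca^2+ < K^+ < Rb^+ < Br^- < I^-. The second largest is Br^-.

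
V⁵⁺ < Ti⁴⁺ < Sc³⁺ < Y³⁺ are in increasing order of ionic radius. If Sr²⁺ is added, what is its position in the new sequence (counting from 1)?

5

Electron counts and nuclear charges: V⁵⁺ (Z=23, 18 e⁻), Ti⁴⁺ (Z=22, 18 e⁻), Sc³⁺ (Z=21, 18 e⁻), Y³⁺ (Z=39, 36 e⁻), Sr²⁺ (Z=38, 36 e⁻). V⁵⁺ < Ti⁴⁺ (both 18 e⁻, Z=23>22); Ti⁴⁺ < Sc³⁺ (isoelectronic, higher Z=22 is smaller); Sc³⁺ < Y³⁺ (same group, 1 shell fewer); Y³⁺ < Sr²⁺ (isoelectronic, higher Z=39 is smaller).
With Sr²⁺ included the full order is V⁵⁺ < Ti⁴⁺ < Sc³⁺ < Y³⁺ < Sr²⁺, so it takes position 5.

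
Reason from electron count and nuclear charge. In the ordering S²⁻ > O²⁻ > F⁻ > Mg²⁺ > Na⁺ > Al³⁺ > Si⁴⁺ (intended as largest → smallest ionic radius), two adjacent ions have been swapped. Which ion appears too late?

The pair Mg²⁺, Na⁺ is the wrong way round — both have 10 electrons but Z(Mg)=12 > Z(Na)=11, so Mg²⁺ should be the smaller of the two. All other adjacent pairs agree with periodic trends, so Na⁺ is the misplaced ion.

Na⁺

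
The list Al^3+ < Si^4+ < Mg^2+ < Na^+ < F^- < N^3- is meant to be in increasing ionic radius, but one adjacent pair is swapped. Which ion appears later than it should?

Si^4+

Check each adjacent pair. Al^3+ and Si^4+ are reversed: they are isoelectronic (10 e⁻) and Si has more protons than Al (14 vs 13), making Si^4+ smaller. No other neighbouring pair contradicts the periodic trends, so Si^4+ is the ion listed too late.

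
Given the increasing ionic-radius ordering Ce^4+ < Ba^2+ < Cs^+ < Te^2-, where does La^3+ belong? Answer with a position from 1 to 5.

2

Each ion has 54 electrons. The ranking follows nuclear charge in reverse — greater Z gives a smaller radius. Ce^4+ (Z=58), La^3+ (Z=57), Ba^2+ (Z=56), Cs^+ (Z=55), Te^2- (Z=52).
Putting La^3+ in gives Ce^4+ < La^3+ < Ba^2+ < Cs^+ < Te^2-; it lands at slot 2.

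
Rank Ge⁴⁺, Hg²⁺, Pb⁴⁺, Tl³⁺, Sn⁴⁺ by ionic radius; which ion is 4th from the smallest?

Electron counts and nuclear charges: Ge⁴⁺ (Z=32, 28 e⁻), Sn⁴⁺ (Z=50, 46 e⁻), Pb⁴⁺ (Z=82, 78 e⁻), Tl³⁺ (Z=81, 78 e⁻), Hg²⁺ (Z=80, 78 e⁻). Ge⁴⁺ < Sn⁴⁺ (same group, 1 shell fewer); Sn⁴⁺ < Pb⁴⁺ (same group, 1 shell fewer); Pb⁴⁺ < Tl³⁺ (both 78 e⁻, Z=82>81); Tl³⁺ < Hg²⁺ (isoelectronic, higher Z=81 is smaller).
Ordering: Ge⁴⁺ < Sn⁴⁺ < Pb⁴⁺ < Tl³⁺ < Hg²⁺. The 4th smallest is Tl³⁺.

Tl³⁺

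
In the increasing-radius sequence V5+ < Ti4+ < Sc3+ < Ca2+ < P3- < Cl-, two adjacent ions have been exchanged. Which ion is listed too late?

The pair P3-, Cl- is the wrong way round — Cl- and P3- share 18 electrons; the higher nuclear charge on Cl (Z=17) contracts it more, so Cl- < P3-. All other adjacent pairs agree with periodic trends, so Cl- is the misplaced ion.

Cl-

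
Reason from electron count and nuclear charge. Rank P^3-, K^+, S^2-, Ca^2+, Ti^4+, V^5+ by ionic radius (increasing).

V^5+ < Ti^4+ < Ca^2+ < K^+ < S^2- < P^3-

Isoelectronic series (18 e⁻ each). Size is set by nuclear charge: more protons means a smaller ion. V^5+ (Z=23), Ti^4+ (Z=22), Ca^2+ (Z=20), K^+ (Z=19), S^2- (Z=16), P^3- (Z=15).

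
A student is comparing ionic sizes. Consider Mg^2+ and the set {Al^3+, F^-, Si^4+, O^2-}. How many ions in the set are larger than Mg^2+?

All of these have 10 electrons (isoelectronic). With the same electron cloud, the ion with the most protons pulls it in tightest. Nuclear charges: Si^4+ (Z=14), Al^3+ (Z=13), Mg^2+ (Z=12), F^- (Z=9), O^2- (Z=8). Highest Z is smallest.
Overall: Si^4+ < Al^3+ < Mg^2+ < F^- < O^2-. Mg^2+ has 2 below it and 2 above. So 2 are larger.

2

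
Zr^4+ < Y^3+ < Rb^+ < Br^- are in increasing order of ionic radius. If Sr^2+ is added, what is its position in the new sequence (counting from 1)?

Each ion has 36 electrons. The ranking follows nuclear charge in reverse — greater Z gives a smaller radius. Zr^4+ (Z=40), Y^3+ (Z=39), Sr^2+ (Z=38), Rb^+ (Z=37), Br^- (Z=35).
The complete sequence is Zr^4+ < Y^3+ < Sr^2+ < Rb^+ < Br^-. Sr^2+ sits at position 3.

3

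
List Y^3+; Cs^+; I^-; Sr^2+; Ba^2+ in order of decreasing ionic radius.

I^- > Cs^+ > Ba^2+ > Sr^2+ > Y^3+

Y^3+ (Z=39, 36 e⁻), Sr^2+ (Z=38, 36 e⁻), Ba^2+ (Z=56, 54 e⁻), Cs^+ (Z=55, 54 e⁻), I^- (Z=53, 54 e⁻). Y^3+ < Sr^2+ (both 36 e⁻, Z=39>38); Sr^2+ < Ba^2+ (same group, 1 shell fewer); Ba^2+ < Cs^+ (isoelectronic, higher Z=56 is smaller); Cs^+ < I^- (both 54 e⁻, Z=55>53).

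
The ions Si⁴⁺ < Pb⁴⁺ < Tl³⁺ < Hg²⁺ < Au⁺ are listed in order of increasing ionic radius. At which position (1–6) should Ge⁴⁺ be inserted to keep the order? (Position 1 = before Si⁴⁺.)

Si⁴⁺: 10 e⁻, Z=14, Ge⁴⁺: 28 e⁻, Z=32, Pb⁴⁺: 78 e⁻, Z=82, Tl³⁺: 78 e⁻, Z=81, Hg²⁺: 78 e⁻, Z=80, Au⁺: 78 e⁻, Z=79. Si⁴⁺ < Ge⁴⁺ (same group, 1 shell fewer); Ge⁴⁺ < Pb⁴⁺ (same group, 2 shells fewer); Pb⁴⁺ < Tl³⁺ (isoelectronic, higher Z=82 is smaller); Tl³⁺ < Hg²⁺ (both 78 e⁻, Z=81>80); Hg²⁺ < Au⁺ (both 78 e⁻, Z=80>79).
The complete sequence is Si⁴⁺ < Ge⁴⁺ < Pb⁴⁺ < Tl³⁺ < Hg²⁺ < Au⁺. Ge⁴⁺ sits at position 2.

2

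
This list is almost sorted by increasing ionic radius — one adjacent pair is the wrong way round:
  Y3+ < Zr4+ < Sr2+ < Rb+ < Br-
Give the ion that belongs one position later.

Y3+

Scanning neighbour by neighbour, only Y3+/Zr4+ violates a trend: they are isoelectronic (36 e⁻) and Zr has more protons than Y (40 vs 39), making Zr4+ smaller. That makes Y3+ the one sitting a position early relative to where it belongs.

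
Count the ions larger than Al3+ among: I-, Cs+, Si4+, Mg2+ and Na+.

First list Z and electron count for each: Si4+: 10 e⁻, Z=14, Al3+: 10 e⁻, Z=13, Mg2+: 10 e⁻, Z=12, Na+: 10 e⁻, Z=11, Cs+: 54 e⁻, Z=55, I-: 54 e⁻, Z=53. Si4+ < Al3+ (isoelectronic, higher Z=14 is smaller); Al3+ < Mg2+ (both 10 e⁻, Z=13>12); Mg2+ < Na+ (isoelectronic, higher Z=12 is smaller); Na+ < Cs+ (same group, period 3 vs 6); Cs+ < I- (both 54 e⁻, Z=55>53).
Relative to Al3+, the ions that are larger are Mg2+, Na+, Cs+, I-. So 4 are larger.

4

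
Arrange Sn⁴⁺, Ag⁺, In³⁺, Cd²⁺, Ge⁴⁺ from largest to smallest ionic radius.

Ag⁺ > Cd²⁺ > In³⁺ > Sn⁴⁺ > Ge⁴⁺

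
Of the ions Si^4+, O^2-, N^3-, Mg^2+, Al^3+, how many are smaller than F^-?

Isoelectronic series (10 e⁻ each). Size is set by nuclear charge: more protons means a smaller ion. Si^4+ (Z=14), Al^3+ (Z=13), Mg^2+ (Z=12), F^- (Z=9), O^2- (Z=8), N^3- (Z=7).
Ordering all of them (including F^-) by radius gives Si^4+ < Al^3+ < Mg^2+ < F^- < O^2- < N^3-. That's 3.

3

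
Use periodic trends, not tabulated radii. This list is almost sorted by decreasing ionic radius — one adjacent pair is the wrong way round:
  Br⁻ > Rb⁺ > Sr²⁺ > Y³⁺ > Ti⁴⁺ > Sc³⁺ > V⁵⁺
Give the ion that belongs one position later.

Ti⁴⁺

Check each adjacent pair. Ti⁴⁺ and Sc³⁺ are reversed: Ti⁴⁺ and Sc³⁺ share 18 electrons; the higher nuclear charge on Ti (Z=22) contracts it more, so Ti⁴⁺ < Sc³⁺. No other neighbouring pair contradicts the periodic trends, so Ti⁴⁺ is the ion listed too early.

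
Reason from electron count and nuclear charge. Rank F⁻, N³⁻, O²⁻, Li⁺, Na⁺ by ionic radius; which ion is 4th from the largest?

Na⁺

Work out protons and electrons: Li⁺ has 2 e⁻ (Z=3), Na⁺ has 10 e⁻ (Z=11), F⁻ has 10 e⁻ (Z=9), O²⁻ has 10 e⁻ (Z=8), N³⁻ has 10 e⁻ (Z=7). Li⁺ < Na⁺ (same group, period 2 vs 3); Na⁺ < F⁻ (both 10 e⁻, Z=11>9); F⁻ < O²⁻ (isoelectronic, higher Z=9 is smaller); O²⁻ < N³⁻ (isoelectronic, higher Z=8 is smaller).
Ordering: Li⁺ < Na⁺ < F⁻ < O²⁻ < N³⁻. The 4th largest is Na⁺.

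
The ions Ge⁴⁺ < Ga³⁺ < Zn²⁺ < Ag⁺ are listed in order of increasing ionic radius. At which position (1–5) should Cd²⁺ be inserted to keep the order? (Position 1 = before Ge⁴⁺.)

4

Work out protons and electrons: Ge⁴⁺ (Z=32, 28 e⁻), Ga³⁺ (Z=31, 28 e⁻), Zn²⁺ (Z=30, 28 e⁻), Cd²⁺ (Z=48, 46 e⁻), Ag⁺ (Z=47, 46 e⁻). Ge⁴⁺ < Ga³⁺ (isoelectronic, higher Z=32 is smaller); Ga³⁺ < Zn²⁺ (both 28 e⁻, Z=31>30); Zn²⁺ < Cd²⁺ (same group, period 4 vs 5); Cd²⁺ < Ag⁺ (both 46 e⁻, Z=48>47).
Merged order: Ge⁴⁺ < Ga³⁺ < Zn²⁺ < Cd²⁺ < Ag⁺ — Cd²⁺ is number 4.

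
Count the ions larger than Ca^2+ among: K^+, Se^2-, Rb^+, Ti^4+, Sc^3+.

3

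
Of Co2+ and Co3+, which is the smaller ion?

Co3+

These are all Co ions. Removing more electrons (higher positive charge) pulls the remaining electrons in closer, so Co3+ is smallest and Co2+ is largest.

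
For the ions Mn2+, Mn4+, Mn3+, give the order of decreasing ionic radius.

Mn2+ > Mn3+ > Mn4+

Same element, different charge: the more highly charged cation has fewer electrons and a greater effective nuclear charge per electron, making Mn4+ the smallest.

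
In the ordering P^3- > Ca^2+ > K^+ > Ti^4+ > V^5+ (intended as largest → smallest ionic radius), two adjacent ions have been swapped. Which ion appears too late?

Scanning neighbour by neighbour, only Ca^2+/K^+ violates a trend: Ca^2+ and K^+ share 18 electrons; the higher nuclear charge on Ca (Z=20) contracts it more, so Ca^2+ < K^+. That makes K^+ the one sitting a position late relative to where it belongs.

K^+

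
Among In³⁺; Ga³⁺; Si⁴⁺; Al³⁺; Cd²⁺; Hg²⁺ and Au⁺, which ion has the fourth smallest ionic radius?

First list Z and electron count for each: Si⁴⁺ has 10 e⁻ (Z=14), Al³⁺ has 10 e⁻ (Z=13), Ga³⁺ has 28 e⁻ (Z=31), In³⁺ has 46 e⁻ (Z=49), Cd²⁺ has 46 e⁻ (Z=48), Hg²⁺ has 78 e⁻ (Z=80), Au⁺ has 78 e⁻ (Z=79). Si⁴⁺ < Al³⁺ (isoelectronic, higher Z=14 is smaller); Al³⁺ < Ga³⁺ (same group, 1 shell fewer); Ga³⁺ < In³⁺ (same group, period 4 vs 5); In³⁺ < Cd²⁺ (both 46 e⁻, Z=49>48); Cd²⁺ < Hg²⁺ (same group, period 5 vs 6); Hg²⁺ < Au⁺ (isoelectronic, higher Z=80 is smaller).
Full ascending order: Si⁴⁺ < Al³⁺ < Ga³⁺ < In³⁺ < Cd²⁺ < Hg²⁺ < Au⁺. Counting from the smallest, position 4 is In³⁺.

In³⁺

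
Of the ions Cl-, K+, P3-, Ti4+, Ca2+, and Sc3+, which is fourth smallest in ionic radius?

K+

Isoelectronic series (18 e⁻ each). Size is set by nuclear charge: more protons means a smaller ion. Ti4+ (Z=22), Sc3+ (Z=21), Ca2+ (Z=20), K+ (Z=19), Cl- (Z=17), P3- (Z=15).
That gives Ti4+ < Sc3+ < Ca2+ < K+ < Cl- < P3-. From the smallest end, number 4 is K+.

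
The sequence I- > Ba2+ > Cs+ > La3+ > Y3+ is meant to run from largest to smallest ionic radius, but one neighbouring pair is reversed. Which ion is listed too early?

Ba2+

Compare adjacent ions: Ba2+ and Cs+ share 54 electrons; the higher nuclear charge on Ba (Z=56) contracts it more, so Ba2+ < Cs+ — yet in this decreasing list Ba2+ sits before Cs+. Nothing else is reversed, so Ba2+ should move one place to the right.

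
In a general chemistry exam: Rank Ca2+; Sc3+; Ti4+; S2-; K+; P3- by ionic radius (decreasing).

P3- > S2- > K+ > Ca2+ > Sc3+ > Ti4+

Isoelectronic series (18 e⁻ each). Size is set by nuclear charge: more protons means a smaller ion. Ti4+ (Z=22), Sc3+ (Z=21), Ca2+ (Z=20), K+ (Z=19), S2- (Z=16), P3- (Z=15).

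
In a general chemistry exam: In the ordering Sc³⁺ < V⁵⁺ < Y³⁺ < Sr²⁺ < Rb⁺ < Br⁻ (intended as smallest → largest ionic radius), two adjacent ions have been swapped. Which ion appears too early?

Sc³⁺

The pair Sc³⁺, V⁵⁺ is the wrong way round — both have 18 electrons but Z(V)=23 > Z(Sc)=21, so V⁵⁺ should be the smaller of the two. All other adjacent pairs agree with periodic trends, so Sc³⁺ is the misplaced ion.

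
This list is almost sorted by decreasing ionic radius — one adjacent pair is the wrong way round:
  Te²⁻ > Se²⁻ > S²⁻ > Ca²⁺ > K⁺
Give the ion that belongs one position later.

Ca²⁺

Check each adjacent pair. Ca²⁺ and K⁺ are reversed: Ca²⁺ and K⁺ share 18 electrons; the higher nuclear charge on Ca (Z=20) contracts it more, so Ca²⁺ < K⁺. No other neighbouring pair contradicts the periodic trends, so Ca²⁺ is the ion listed too early.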